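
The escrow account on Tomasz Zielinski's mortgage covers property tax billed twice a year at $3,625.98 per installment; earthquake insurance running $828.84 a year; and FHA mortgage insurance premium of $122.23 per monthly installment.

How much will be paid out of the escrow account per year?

$9,547.56

Property tax: $3,625.98 × 2 = $7,251.96 per year
Earthquake insurance: $828.84 per year
FHA mortgage insurance premium: $122.23 × 12 = $1,466.76 per year
Total per year = $7,251.96 + $828.84 + $1,466.76 = $9,547.56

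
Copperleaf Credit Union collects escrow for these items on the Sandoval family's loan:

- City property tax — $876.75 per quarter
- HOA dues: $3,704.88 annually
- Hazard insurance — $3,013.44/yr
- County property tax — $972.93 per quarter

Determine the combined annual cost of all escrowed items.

City property tax: $876.75 × 4 = $3,507.00
HOA dues: $3,704.88
Hazard insurance: $3,013.44
County property tax: $972.93 × 4 = $3,891.72
Annual escrow total = $14,117.04

$14,117.04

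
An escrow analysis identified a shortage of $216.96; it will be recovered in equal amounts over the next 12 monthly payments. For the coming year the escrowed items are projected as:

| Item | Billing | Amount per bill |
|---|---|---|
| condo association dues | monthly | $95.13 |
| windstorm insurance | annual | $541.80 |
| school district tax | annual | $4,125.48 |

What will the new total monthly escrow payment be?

$502.15

Condo association dues: $95.13 × 12 = $1,141.56 per year
Windstorm insurance: $541.80 per year
School district tax: $4,125.48 per year
Total per year = $1,141.56 + $541.80 + $4,125.48 = $5,808.84
Monthly = $5,808.84 / 12 = $484.07
Shortage spread = $216.96 / 12 = $18.08/mo
New monthly escrow = $484.07 + $18.08 = $502.15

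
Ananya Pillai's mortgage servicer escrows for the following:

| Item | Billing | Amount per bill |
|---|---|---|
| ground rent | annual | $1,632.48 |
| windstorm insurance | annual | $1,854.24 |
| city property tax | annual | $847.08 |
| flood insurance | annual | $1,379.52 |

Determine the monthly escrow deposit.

$476.11

Ground rent — $1,632.48/yr
Windstorm insurance — $1,854.24/yr
City property tax — $847.08/yr
Flood insurance — $1,379.52/yr
Combined annual = $5,713.32
Monthly = $5,713.32 ÷ 12 = $476.11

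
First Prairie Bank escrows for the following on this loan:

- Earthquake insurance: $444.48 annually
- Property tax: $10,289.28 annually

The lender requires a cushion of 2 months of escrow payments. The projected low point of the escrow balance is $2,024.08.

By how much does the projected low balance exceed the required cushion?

Earthquake insurance = $444.48 per year
Property tax = $10,289.28 per year
Combined annual = $10,733.76
Monthly escrow = $10,733.76 ÷ 12 = $894.48
Required cushion = 2 × $894.48 = $1,788.96
Surplus = $2,024.08 − $1,788.96 = $235.12

$235.12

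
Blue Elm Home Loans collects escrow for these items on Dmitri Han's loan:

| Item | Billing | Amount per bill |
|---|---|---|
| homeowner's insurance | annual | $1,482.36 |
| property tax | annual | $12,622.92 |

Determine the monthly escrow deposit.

$1,175.44

Homeowner's insurance = $1,482.36 per year
Property tax = $12,622.92 per year
Annual escrow total = $1,482.36 + $12,622.92 = $14,105.28
Per month = $14,105.28 ÷ 12 = $1,175.44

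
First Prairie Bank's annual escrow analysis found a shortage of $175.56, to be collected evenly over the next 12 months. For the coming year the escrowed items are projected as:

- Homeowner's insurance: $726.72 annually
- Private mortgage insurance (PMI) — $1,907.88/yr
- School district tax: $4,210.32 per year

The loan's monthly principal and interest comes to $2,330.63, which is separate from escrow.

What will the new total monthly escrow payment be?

$585.04

Homeowner's insurance — $726.72 annually
Private mortgage insurance (PMI) — $1,907.88 annually
School district tax — $4,210.32 annually
Annual escrow total = $726.72 + $1,907.88 + $4,210.32 = $6,844.92
Per month = $6,844.92 ÷ 12 = $570.41
Shortage per month = $175.56 / 12 = $14.63
New monthly escrow = $570.41 + $14.63 = $585.04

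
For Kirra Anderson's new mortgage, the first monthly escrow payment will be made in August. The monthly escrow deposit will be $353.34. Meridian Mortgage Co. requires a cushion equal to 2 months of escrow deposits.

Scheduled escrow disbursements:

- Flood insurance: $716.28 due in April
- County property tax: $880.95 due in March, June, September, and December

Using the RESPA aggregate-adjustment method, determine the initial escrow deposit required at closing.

Cushion = 2 × $353.34 = $706.68
Trial balance (start $0, +$353.34 each month, − disbursements):
  Aug: +$353.34 → $353.34
  Sep: +$353.34 − $880.95 → -$174.27
  Oct: +$353.34 → $179.07
  Nov: +$353.34 → $532.41
  Dec: +$353.34 − $880.95 → $4.80
  Jan: +$353.34 → $358.14
  Feb: +$353.34 → $711.48
  Mar: +$353.34 − $880.95 → $183.87
  Apr: +$353.34 − $716.28 → -$179.07
  May: +$353.34 → $174.27
  Jun: +$353.34 − $880.95 → -$353.34
  Jul: +$353.34 → $0.00
Lowest trial balance = -$353.34 (Jun)
Initial deposit = cushion − low point = $706.68 − (-$353.34) = $1,060.02

$1,060.02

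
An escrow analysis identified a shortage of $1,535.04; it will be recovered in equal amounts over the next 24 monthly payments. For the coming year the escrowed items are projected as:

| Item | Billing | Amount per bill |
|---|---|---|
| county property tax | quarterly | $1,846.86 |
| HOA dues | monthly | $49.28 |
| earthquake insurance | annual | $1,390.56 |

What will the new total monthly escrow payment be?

$844.74

County property tax — $1,846.86 × 4 = $7,387.44 annually
HOA dues — $49.28 × 12 = $591.36 annually
Earthquake insurance — $1,390.56 annually
Total per year = $7,387.44 + $591.36 + $1,390.56 = $9,369.36
Monthly escrow = $9,369.36 / 12 = $780.78
Shortage per month = $1,535.04 ÷ 24 = $63.96
Adjusted monthly = $780.78 + $63.96 = $844.74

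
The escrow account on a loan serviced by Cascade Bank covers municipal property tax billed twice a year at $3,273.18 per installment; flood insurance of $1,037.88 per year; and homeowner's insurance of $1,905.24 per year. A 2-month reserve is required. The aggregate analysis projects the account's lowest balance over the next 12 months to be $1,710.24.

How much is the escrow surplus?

Municipal property tax = $3,273.18 × 2 = $6,546.36 per year
Flood insurance = $1,037.88 per year
Homeowner's insurance = $1,905.24 per year
Total per year = $6,546.36 + $1,037.88 + $1,905.24 = $9,489.48
Per month = $9,489.48 ÷ 12 = $790.79
Required cushion = 2 × $790.79 = $1,581.58
Excess over cushion: $1,710.24 − $1,581.58 = $128.66

$128.66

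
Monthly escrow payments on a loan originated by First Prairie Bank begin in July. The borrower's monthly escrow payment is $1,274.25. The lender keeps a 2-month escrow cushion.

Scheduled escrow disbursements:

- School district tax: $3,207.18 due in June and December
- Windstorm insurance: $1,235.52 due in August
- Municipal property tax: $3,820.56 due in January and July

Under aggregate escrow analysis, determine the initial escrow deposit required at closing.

$5,712.57

Cushion = 2 × $1,274.25 = $2,548.50
Trial balance (start $0, +$1,274.25 each month, − disbursements):
  Jul: +$1,274.25 − $3,820.56 → -$2,546.31
  Aug: +$1,274.25 − $1,235.52 → -$2,507.58
  Sep: +$1,274.25 → -$1,233.33
  Oct: +$1,274.25 → $40.92
  Nov: +$1,274.25 → $1,315.17
  Dec: +$1,274.25 − $3,207.18 → -$617.76
  Jan: +$1,274.25 − $3,820.56 → -$3,164.07
  Feb: +$1,274.25 → -$1,889.82
  Mar: +$1,274.25 → -$615.57
  Apr: +$1,274.25 → $658.68
  May: +$1,274.25 → $1,932.93
  Jun: +$1,274.25 − $3,207.18 → $0.00
Lowest trial balance = -$3,164.07 (Jan)
Initial deposit = cushion − low point = $2,548.50 − (-$3,164.07) = $5,712.57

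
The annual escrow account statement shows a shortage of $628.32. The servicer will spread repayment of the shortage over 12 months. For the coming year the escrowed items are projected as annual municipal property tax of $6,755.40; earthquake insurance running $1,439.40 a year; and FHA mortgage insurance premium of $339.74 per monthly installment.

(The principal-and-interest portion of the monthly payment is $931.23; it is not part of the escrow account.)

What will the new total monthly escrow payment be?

$1,075.00

Municipal property tax — $6,755.40 per year
Earthquake insurance — $1,439.40 per year
FHA mortgage insurance premium — $339.74 × 12 = $4,076.88 per year
Yearly total = $6,755.40 + $1,439.40 + $4,076.88 = $12,271.68
Monthly = $12,271.68 / 12 = $1,022.64
Shortage spread = $628.32 / 12 = $52.36/mo
New monthly escrow = $1,022.64 + $52.36 = $1,075.00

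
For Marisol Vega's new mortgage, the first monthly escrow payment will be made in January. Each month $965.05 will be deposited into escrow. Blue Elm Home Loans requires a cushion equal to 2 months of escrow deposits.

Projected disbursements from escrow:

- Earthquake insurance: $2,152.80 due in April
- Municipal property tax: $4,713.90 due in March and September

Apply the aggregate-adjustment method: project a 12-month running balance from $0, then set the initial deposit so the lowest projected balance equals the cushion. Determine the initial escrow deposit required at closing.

$4,936.60

Cushion = 2 × $965.05 = $1,930.10
Trial balance (start $0, +$965.05 each month, − disbursements):
  Jan: +$965.05 → $965.05
  Feb: +$965.05 → $1,930.10
  Mar: +$965.05 − $4,713.90 → -$1,818.75
  Apr: +$965.05 − $2,152.80 → -$3,006.50
  May: +$965.05 → -$2,041.45
  Jun: +$965.05 → -$1,076.40
  Jul: +$965.05 → -$111.35
  Aug: +$965.05 → $853.70
  Sep: +$965.05 − $4,713.90 → -$2,895.15
  Oct: +$965.05 → -$1,930.10
  Nov: +$965.05 → -$965.05
  Dec: +$965.05 → $0.00
Lowest trial balance = -$3,006.50 (Apr)
Initial deposit = cushion − low point = $1,930.10 − (-$3,006.50) = $4,936.60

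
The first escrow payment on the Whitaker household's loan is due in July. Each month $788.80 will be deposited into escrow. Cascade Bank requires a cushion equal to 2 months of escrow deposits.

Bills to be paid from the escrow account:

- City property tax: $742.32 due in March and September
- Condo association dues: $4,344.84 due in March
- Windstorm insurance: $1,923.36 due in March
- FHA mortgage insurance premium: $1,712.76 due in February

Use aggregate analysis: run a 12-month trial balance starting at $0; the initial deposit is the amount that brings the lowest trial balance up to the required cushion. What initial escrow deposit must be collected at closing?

Cushion = 2 × $788.80 = $1,577.60
Trial balance (start $0, +$788.80 each month, − disbursements):
  Jul: +$788.80 → $788.80
  Aug: +$788.80 → $1,577.60
  Sep: +$788.80 − $742.32 → $1,624.08
  Oct: +$788.80 → $2,412.88
  Nov: +$788.80 → $3,201.68
  Dec: +$788.80 → $3,990.48
  Jan: +$788.80 → $4,779.28
  Feb: +$788.80 − $1,712.76 → $3,855.32
  Mar: +$788.80 − $7,010.52 → -$2,366.40
  Apr: +$788.80 → -$1,577.60
  May: +$788.80 → -$788.80
  Jun: +$788.80 → $0.00
Lowest trial balance = -$2,366.40 (Mar)
Initial deposit = cushion − low point = $1,577.60 − (-$2,366.40) = $3,944.00

$3,944.00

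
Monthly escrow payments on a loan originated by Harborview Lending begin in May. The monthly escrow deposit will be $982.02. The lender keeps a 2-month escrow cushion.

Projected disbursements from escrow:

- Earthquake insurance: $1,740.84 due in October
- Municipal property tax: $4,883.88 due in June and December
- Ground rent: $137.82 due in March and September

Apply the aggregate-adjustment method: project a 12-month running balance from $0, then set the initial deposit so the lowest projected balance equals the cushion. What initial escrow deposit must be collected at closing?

$5,754.30

Cushion = 2 × $982.02 = $1,964.04
Trial balance (start $0, +$982.02 each month, − disbursements):
  May: +$982.02 → $982.02
  Jun: +$982.02 − $4,883.88 → -$2,919.84
  Jul: +$982.02 → -$1,937.82
  Aug: +$982.02 → -$955.80
  Sep: +$982.02 − $137.82 → -$111.60
  Oct: +$982.02 − $1,740.84 → -$870.42
  Nov: +$982.02 → $111.60
  Dec: +$982.02 − $4,883.88 → -$3,790.26
  Jan: +$982.02 → -$2,808.24
  Feb: +$982.02 → -$1,826.22
  Mar: +$982.02 − $137.82 → -$982.02
  Apr: +$982.02 → $0.00
Lowest trial balance = -$3,790.26 (Dec)
Initial deposit = cushion − low point = $1,964.04 − (-$3,790.26) = $5,754.30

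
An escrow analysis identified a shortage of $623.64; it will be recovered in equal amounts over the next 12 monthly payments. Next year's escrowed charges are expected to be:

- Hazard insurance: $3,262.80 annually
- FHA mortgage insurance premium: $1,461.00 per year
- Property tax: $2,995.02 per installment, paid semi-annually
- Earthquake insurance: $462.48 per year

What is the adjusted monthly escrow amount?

Hazard insurance: $3,262.80 per year
FHA mortgage insurance premium: $1,461.00 per year
Property tax: $2,995.02 × 2 = $5,990.04 per year
Earthquake insurance: $462.48 per year
Annual escrow total = $11,176.32
Monthly = $11,176.32 / 12 = $931.36
Shortage per month = $623.64 ÷ 12 = $51.97
Adjusted monthly = $931.36 + $51.97 = $983.33

$983.33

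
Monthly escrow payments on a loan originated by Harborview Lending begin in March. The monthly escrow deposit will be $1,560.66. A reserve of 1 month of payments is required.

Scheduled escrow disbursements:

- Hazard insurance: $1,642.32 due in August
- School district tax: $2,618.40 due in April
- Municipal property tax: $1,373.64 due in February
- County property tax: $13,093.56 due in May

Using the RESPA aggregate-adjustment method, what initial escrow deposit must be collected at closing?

$12,590.64

Cushion = 1 × $1,560.66 = $1,560.66
Trial balance (start $0, +$1,560.66 each month, − disbursements):
  Mar: +$1,560.66 → $1,560.66
  Apr: +$1,560.66 − $2,618.40 → $502.92
  May: +$1,560.66 − $13,093.56 → -$11,029.98
  Jun: +$1,560.66 → -$9,469.32
  Jul: +$1,560.66 → -$7,908.66
  Aug: +$1,560.66 − $1,642.32 → -$7,990.32
  Sep: +$1,560.66 → -$6,429.66
  Oct: +$1,560.66 → -$4,869.00
  Nov: +$1,560.66 → -$3,308.34
  Dec: +$1,560.66 → -$1,747.68
  Jan: +$1,560.66 → -$187.02
  Feb: +$1,560.66 − $1,373.64 → $0.00
Lowest trial balance = -$11,029.98 (May)
Initial deposit = cushion − low point = $1,560.66 − (-$11,029.98) = $12,590.64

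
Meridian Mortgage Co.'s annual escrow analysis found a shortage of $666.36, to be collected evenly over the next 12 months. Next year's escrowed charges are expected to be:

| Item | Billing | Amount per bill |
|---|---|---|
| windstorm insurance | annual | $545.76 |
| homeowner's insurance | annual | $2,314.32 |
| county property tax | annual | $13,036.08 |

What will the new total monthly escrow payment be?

$1,380.21

Windstorm insurance: $545.76 per year
Homeowner's insurance: $2,314.32 per year
County property tax: $13,036.08 per year
Total annual escrow = $545.76 + $2,314.32 + $13,036.08 = $15,896.16
Per month = $15,896.16 ÷ 12 = $1,324.68
Monthly shortage recovery: $666.36 / 12 = $55.53
Adjusted monthly = $1,324.68 + $55.53 = $1,380.21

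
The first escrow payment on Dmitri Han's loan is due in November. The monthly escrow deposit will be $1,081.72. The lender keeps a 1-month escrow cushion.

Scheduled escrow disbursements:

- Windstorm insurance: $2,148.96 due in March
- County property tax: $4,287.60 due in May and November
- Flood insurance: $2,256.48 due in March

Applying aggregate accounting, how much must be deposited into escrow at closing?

$6,490.32

Cushion = 1 × $1,081.72 = $1,081.72
Trial balance (start $0, +$1,081.72 each month, − disbursements):
  Nov: +$1,081.72 − $4,287.60 → -$3,205.88
  Dec: +$1,081.72 → -$2,124.16
  Jan: +$1,081.72 → -$1,042.44
  Feb: +$1,081.72 → $39.28
  Mar: +$1,081.72 − $4,405.44 → -$3,284.44
  Apr: +$1,081.72 → -$2,202.72
  May: +$1,081.72 − $4,287.60 → -$5,408.60
  Jun: +$1,081.72 → -$4,326.88
  Jul: +$1,081.72 → -$3,245.16
  Aug: +$1,081.72 → -$2,163.44
  Sep: +$1,081.72 → -$1,081.72
  Oct: +$1,081.72 → $0.00
Lowest trial balance = -$5,408.60 (May)
Initial deposit = cushion − low point = $1,081.72 − (-$5,408.60) = $6,490.32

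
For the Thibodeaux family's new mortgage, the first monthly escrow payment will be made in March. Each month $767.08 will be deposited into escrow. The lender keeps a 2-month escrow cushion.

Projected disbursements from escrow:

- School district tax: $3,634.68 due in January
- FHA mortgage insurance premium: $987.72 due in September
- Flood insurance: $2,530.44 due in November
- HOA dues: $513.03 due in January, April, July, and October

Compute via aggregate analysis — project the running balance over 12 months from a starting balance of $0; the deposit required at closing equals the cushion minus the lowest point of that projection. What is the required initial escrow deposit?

Cushion = 2 × $767.08 = $1,534.16
Trial balance (start $0, +$767.08 each month, − disbursements):
  Mar: +$767.08 → $767.08
  Apr: +$767.08 − $513.03 → $1,021.13
  May: +$767.08 → $1,788.21
  Jun: +$767.08 → $2,555.29
  Jul: +$767.08 − $513.03 → $2,809.34
  Aug: +$767.08 → $3,576.42
  Sep: +$767.08 − $987.72 → $3,355.78
  Oct: +$767.08 − $513.03 → $3,609.83
  Nov: +$767.08 − $2,530.44 → $1,846.47
  Dec: +$767.08 → $2,613.55
  Jan: +$767.08 − $4,147.71 → -$767.08
  Feb: +$767.08 → $0.00
Lowest trial balance = -$767.08 (Jan)
Initial deposit = cushion − low point = $1,534.16 − (-$767.08) = $2,301.24

$2,301.24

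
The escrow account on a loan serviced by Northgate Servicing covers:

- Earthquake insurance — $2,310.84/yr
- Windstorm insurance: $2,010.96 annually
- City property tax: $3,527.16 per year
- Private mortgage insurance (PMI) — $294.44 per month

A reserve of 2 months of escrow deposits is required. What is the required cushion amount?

$1,897.04

Earthquake insurance = $2,310.84
Windstorm insurance = $2,010.96
City property tax = $3,527.16
Private mortgage insurance (PMI) = $294.44 × 12 = $3,533.28
Annual escrow total = $11,382.24
Base monthly escrow = $11,382.24 ÷ 12 = $948.52
Required cushion = 2 × $948.52 = $1,897.04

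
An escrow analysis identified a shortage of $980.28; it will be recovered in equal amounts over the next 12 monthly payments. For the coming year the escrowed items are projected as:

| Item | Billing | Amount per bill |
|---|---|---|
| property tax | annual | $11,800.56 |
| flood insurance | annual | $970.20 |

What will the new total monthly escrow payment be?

Property tax = $11,800.56 annually
Flood insurance = $970.20 annually
Combined annual = $11,800.56 + $970.20 = $12,770.76
Base monthly escrow = $12,770.76 ÷ 12 = $1,064.23
Shortage per month = $980.28 ÷ 12 = $81.69
New monthly escrow = $1,064.23 + $81.69 = $1,145.92

$1,145.92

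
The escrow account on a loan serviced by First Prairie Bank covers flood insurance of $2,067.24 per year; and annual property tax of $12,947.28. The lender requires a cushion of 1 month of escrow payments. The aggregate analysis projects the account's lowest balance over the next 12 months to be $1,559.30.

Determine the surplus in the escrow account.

$308.09

Flood insurance = $2,067.24
Property tax = $12,947.28
Annual escrow total = $15,014.52
Base monthly escrow = $15,014.52 / 12 = $1,251.21
Required reserve = 1 × $1,251.21 = $1,251.21
Surplus = $1,559.30 − $1,251.21 = $308.09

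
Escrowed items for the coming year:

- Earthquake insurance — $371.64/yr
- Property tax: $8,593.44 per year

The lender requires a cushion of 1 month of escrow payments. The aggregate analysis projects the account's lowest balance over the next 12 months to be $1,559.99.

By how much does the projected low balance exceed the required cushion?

$812.90

Earthquake insurance — $371.64 annually
Property tax — $8,593.44 annually
Combined annual = $8,965.08
Monthly escrow = $8,965.08 ÷ 12 = $747.09
Required cushion = 1 × $747.09 = $747.09
Excess over cushion: $1,559.99 − $747.09 = $812.90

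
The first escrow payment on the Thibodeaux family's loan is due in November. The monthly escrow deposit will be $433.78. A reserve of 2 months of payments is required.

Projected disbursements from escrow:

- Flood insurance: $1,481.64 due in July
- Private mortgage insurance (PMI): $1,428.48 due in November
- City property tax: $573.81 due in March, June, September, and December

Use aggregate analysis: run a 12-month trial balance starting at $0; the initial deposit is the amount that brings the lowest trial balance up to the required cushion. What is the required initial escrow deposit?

$2,002.29

Cushion = 2 × $433.78 = $867.56
Trial balance (start $0, +$433.78 each month, − disbursements):
  Nov: +$433.78 − $1,428.48 → -$994.70
  Dec: +$433.78 − $573.81 → -$1,134.73
  Jan: +$433.78 → -$700.95
  Feb: +$433.78 → -$267.17
  Mar: +$433.78 − $573.81 → -$407.20
  Apr: +$433.78 → $26.58
  May: +$433.78 → $460.36
  Jun: +$433.78 − $573.81 → $320.33
  Jul: +$433.78 − $1,481.64 → -$727.53
  Aug: +$433.78 → -$293.75
  Sep: +$433.78 − $573.81 → -$433.78
  Oct: +$433.78 → $0.00
Lowest trial balance = -$1,134.73 (Dec)
Initial deposit = cushion − low point = $867.56 − (-$1,134.73) = $2,002.29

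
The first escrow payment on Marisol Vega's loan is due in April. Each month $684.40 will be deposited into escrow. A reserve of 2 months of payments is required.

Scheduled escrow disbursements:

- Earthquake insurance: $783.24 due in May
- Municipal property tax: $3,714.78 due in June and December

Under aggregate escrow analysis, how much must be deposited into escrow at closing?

Cushion = 2 × $684.40 = $1,368.80
Trial balance (start $0, +$684.40 each month, − disbursements):
  Apr: +$684.40 → $684.40
  May: +$684.40 − $783.24 → $585.56
  Jun: +$684.40 − $3,714.78 → -$2,444.82
  Jul: +$684.40 → -$1,760.42
  Aug: +$684.40 → -$1,076.02
  Sep: +$684.40 → -$391.62
  Oct: +$684.40 → $292.78
  Nov: +$684.40 → $977.18
  Dec: +$684.40 − $3,714.78 → -$2,053.20
  Jan: +$684.40 → -$1,368.80
  Feb: +$684.40 → -$684.40
  Mar: +$684.40 → $0.00
Lowest trial balance = -$2,444.82 (Jun)
Initial deposit = cushion − low point = $1,368.80 − (-$2,444.82) = $3,813.62

$3,813.62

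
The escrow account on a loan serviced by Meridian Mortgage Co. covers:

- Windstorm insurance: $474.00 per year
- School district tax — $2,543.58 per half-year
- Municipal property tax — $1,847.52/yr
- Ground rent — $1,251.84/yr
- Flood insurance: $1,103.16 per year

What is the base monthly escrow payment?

$813.64

Windstorm insurance: $474.00
School district tax: $2,543.58 × 2 = $5,087.16
Municipal property tax: $1,847.52
Ground rent: $1,251.84
Flood insurance: $1,103.16
Total annual escrow = $9,763.68
Monthly escrow = $9,763.68 / 12 = $813.64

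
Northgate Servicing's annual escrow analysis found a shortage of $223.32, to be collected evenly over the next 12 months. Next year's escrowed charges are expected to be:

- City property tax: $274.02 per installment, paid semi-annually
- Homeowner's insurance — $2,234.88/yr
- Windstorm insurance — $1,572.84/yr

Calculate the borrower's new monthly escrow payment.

City property tax: $274.02 × 2 = $548.04 per year
Homeowner's insurance: $2,234.88 per year
Windstorm insurance: $1,572.84 per year
Total per year = $4,355.76
Monthly escrow = $4,355.76 ÷ 12 = $362.98
Monthly shortage recovery: $223.32 ÷ 12 = $18.61
Adjusted monthly = $362.98 + $18.61 = $381.59

$381.59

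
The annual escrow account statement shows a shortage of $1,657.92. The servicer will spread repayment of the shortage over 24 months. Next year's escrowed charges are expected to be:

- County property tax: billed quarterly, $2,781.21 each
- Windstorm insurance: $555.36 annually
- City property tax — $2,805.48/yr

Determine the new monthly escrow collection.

County property tax: $2,781.21 × 4 = $11,124.84 per year
Windstorm insurance: $555.36 per year
City property tax: $2,805.48 per year
Combined annual = $14,485.68
Monthly escrow = $14,485.68 / 12 = $1,207.14
Monthly shortage recovery: $1,657.92 / 24 = $69.08
Adjusted monthly = $1,207.14 + $69.08 = $1,276.22

$1,276.22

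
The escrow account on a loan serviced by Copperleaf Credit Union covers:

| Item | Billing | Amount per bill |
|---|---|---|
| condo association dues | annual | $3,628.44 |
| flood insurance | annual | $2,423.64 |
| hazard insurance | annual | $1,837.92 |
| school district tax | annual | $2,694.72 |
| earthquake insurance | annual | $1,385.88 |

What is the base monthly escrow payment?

$997.55

Condo association dues — $3,628.44 per year
Flood insurance — $2,423.64 per year
Hazard insurance — $1,837.92 per year
School district tax — $2,694.72 per year
Earthquake insurance — $1,385.88 per year
Total per year = $3,628.44 + $2,423.64 + $1,837.92 + $2,694.72 + $1,385.88 = $11,970.60
Per month = $11,970.60 ÷ 12 = $997.55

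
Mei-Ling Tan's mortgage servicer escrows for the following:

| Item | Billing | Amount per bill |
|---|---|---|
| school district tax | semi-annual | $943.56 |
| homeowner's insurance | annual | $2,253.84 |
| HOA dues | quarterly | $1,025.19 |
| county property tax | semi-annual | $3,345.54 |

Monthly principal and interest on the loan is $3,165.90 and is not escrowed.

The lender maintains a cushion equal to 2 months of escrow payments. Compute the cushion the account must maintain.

$2,488.80

School district tax: $943.56 × 2 = $1,887.12/yr
Homeowner's insurance: $2,253.84/yr
HOA dues: $1,025.19 × 4 = $4,100.76/yr
County property tax: $3,345.54 × 2 = $6,691.08/yr
Combined annual = $1,887.12 + $2,253.84 + $4,100.76 + $6,691.08 = $14,932.80
Base monthly escrow = $14,932.80 ÷ 12 = $1,244.40
Reserve = 2 × $1,244.40 = $2,488.80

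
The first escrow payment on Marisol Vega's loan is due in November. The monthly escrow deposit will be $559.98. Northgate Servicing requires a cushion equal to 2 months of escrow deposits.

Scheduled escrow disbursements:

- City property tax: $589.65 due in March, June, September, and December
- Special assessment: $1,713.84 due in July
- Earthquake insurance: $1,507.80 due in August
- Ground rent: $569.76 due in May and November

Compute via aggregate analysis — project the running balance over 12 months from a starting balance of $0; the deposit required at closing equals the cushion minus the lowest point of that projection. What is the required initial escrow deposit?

Cushion = 2 × $559.98 = $1,119.96
Trial balance (start $0, +$559.98 each month, − disbursements):
  Nov: +$559.98 − $569.76 → -$9.78
  Dec: +$559.98 − $589.65 → -$39.45
  Jan: +$559.98 → $520.53
  Feb: +$559.98 → $1,080.51
  Mar: +$559.98 − $589.65 → $1,050.84
  Apr: +$559.98 → $1,610.82
  May: +$559.98 − $569.76 → $1,601.04
  Jun: +$559.98 − $589.65 → $1,571.37
  Jul: +$559.98 − $1,713.84 → $417.51
  Aug: +$559.98 − $1,507.80 → -$530.31
  Sep: +$559.98 − $589.65 → -$559.98
  Oct: +$559.98 → $0.00
Lowest trial balance = -$559.98 (Sep)
Initial deposit = cushion − low point = $1,119.96 − (-$559.98) = $1,679.94

$1,679.94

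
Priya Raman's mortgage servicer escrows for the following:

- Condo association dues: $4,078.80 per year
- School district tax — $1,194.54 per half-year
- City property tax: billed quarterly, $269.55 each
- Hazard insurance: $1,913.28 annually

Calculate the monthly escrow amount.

$788.28

Condo association dues — $4,078.80 per year
School district tax — $1,194.54 × 2 = $2,389.08 per year
City property tax — $269.55 × 4 = $1,078.20 per year
Hazard insurance — $1,913.28 per year
Total per year = $4,078.80 + $2,389.08 + $1,078.20 + $1,913.28 = $9,459.36
Monthly escrow = $9,459.36 / 12 = $788.28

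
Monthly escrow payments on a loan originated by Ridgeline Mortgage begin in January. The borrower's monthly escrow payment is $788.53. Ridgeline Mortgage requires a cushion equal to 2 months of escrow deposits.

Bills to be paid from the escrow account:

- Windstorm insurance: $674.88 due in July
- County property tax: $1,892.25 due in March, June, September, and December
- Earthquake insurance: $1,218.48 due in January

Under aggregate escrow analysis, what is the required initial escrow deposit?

$2,322.20

Cushion = 2 × $788.53 = $1,577.06
Trial balance (start $0, +$788.53 each month, − disbursements):
  Jan: +$788.53 − $1,218.48 → -$429.95
  Feb: +$788.53 → $358.58
  Mar: +$788.53 − $1,892.25 → -$745.14
  Apr: +$788.53 → $43.39
  May: +$788.53 → $831.92
  Jun: +$788.53 − $1,892.25 → -$271.80
  Jul: +$788.53 − $674.88 → -$158.15
  Aug: +$788.53 → $630.38
  Sep: +$788.53 − $1,892.25 → -$473.34
  Oct: +$788.53 → $315.19
  Nov: +$788.53 → $1,103.72
  Dec: +$788.53 − $1,892.25 → $0.00
Lowest trial balance = -$745.14 (Mar)
Initial deposit = cushion − low point = $1,577.06 − (-$745.14) = $2,322.20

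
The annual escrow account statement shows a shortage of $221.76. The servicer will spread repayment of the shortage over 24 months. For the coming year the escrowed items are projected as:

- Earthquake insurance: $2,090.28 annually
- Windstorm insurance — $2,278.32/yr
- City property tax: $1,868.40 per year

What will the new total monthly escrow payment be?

Earthquake insurance: $2,090.28
Windstorm insurance: $2,278.32
City property tax: $1,868.40
Yearly total = $2,090.28 + $2,278.32 + $1,868.40 = $6,237.00
Base monthly escrow = $6,237.00 ÷ 12 = $519.75
Monthly shortage recovery: $221.76 / 24 = $9.24
New monthly escrow = $519.75 + $9.24 = $528.99

$528.99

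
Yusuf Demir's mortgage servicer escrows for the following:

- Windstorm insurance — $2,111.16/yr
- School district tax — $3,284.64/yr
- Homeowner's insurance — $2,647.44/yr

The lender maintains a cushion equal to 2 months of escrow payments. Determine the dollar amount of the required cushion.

Windstorm insurance: $2,111.16
School district tax: $3,284.64
Homeowner's insurance: $2,647.44
Total per year = $2,111.16 + $3,284.64 + $2,647.44 = $8,043.24
Monthly = $8,043.24 ÷ 12 = $670.27
Reserve = 2 × $670.27 = $1,340.54

$1,340.54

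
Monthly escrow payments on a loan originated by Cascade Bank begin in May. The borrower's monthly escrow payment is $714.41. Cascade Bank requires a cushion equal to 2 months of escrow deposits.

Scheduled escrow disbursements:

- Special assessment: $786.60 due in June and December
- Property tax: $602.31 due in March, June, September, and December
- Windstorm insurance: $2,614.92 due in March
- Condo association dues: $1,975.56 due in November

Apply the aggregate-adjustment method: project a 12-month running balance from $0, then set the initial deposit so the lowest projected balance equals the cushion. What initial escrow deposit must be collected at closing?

Cushion = 2 × $714.41 = $1,428.82
Trial balance (start $0, +$714.41 each month, − disbursements):
  May: +$714.41 → $714.41
  Jun: +$714.41 − $1,388.91 → $39.91
  Jul: +$714.41 → $754.32
  Aug: +$714.41 → $1,468.73
  Sep: +$714.41 − $602.31 → $1,580.83
  Oct: +$714.41 → $2,295.24
  Nov: +$714.41 − $1,975.56 → $1,034.09
  Dec: +$714.41 − $1,388.91 → $359.59
  Jan: +$714.41 → $1,074.00
  Feb: +$714.41 → $1,788.41
  Mar: +$714.41 − $3,217.23 → -$714.41
  Apr: +$714.41 → $0.00
Lowest trial balance = -$714.41 (Mar)
Initial deposit = cushion − low point = $1,428.82 − (-$714.41) = $2,143.23

$2,143.23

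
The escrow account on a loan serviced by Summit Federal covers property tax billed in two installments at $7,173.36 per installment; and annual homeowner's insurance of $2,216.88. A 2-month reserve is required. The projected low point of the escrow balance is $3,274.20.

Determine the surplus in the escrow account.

$513.60

Property tax = $7,173.36 × 2 = $14,346.72 per year
Homeowner's insurance = $2,216.88 per year
Combined annual = $16,563.60
Monthly = $16,563.60 / 12 = $1,380.30
Required reserve = 2 × $1,380.30 = $2,760.60
Excess over cushion: $3,274.20 − $2,760.60 = $513.60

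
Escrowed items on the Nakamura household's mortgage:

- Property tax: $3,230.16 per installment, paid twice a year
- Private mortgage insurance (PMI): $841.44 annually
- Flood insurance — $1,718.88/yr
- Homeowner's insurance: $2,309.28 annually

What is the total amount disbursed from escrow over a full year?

$11,329.92

Property tax = $3,230.16 × 2 = $6,460.32/yr
Private mortgage insurance (PMI) = $841.44/yr
Flood insurance = $1,718.88/yr
Homeowner's insurance = $2,309.28/yr
Combined annual = $6,460.32 + $841.44 + $1,718.88 + $2,309.28 = $11,329.92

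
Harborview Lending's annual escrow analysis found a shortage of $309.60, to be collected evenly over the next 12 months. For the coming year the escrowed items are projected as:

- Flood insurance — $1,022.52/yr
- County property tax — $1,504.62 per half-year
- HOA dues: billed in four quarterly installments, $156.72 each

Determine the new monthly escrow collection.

$414.02

Flood insurance = $1,022.52 per year
County property tax = $1,504.62 × 2 = $3,009.24 per year
HOA dues = $156.72 × 4 = $626.88 per year
Total annual escrow = $4,658.64
Monthly escrow = $4,658.64 / 12 = $388.22
Monthly shortage recovery: $309.60 / 12 = $25.80
New monthly escrow = $388.22 + $25.80 = $414.02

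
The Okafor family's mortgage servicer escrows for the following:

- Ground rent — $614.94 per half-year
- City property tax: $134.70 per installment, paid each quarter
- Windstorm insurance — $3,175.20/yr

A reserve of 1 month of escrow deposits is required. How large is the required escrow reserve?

Ground rent = $614.94 × 2 = $1,229.88 per year
City property tax = $134.70 × 4 = $538.80 per year
Windstorm insurance = $3,175.20 per year
Combined annual = $4,943.88
Monthly escrow = $4,943.88 ÷ 12 = $411.99
Cushion = 1 × $411.99 = $411.99

$411.99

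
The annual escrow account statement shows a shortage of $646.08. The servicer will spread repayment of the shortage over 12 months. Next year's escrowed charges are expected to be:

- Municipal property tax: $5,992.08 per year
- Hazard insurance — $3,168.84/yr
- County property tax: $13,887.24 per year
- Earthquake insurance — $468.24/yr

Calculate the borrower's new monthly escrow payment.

Municipal property tax: $5,992.08 per year
Hazard insurance: $3,168.84 per year
County property tax: $13,887.24 per year
Earthquake insurance: $468.24 per year
Combined annual = $5,992.08 + $3,168.84 + $13,887.24 + $468.24 = $23,516.40
Per month = $23,516.40 ÷ 12 = $1,959.70
Shortage spread = $646.08 / 12 = $53.84/mo
Adjusted monthly = $1,959.70 + $53.84 = $2,013.54

$2,013.54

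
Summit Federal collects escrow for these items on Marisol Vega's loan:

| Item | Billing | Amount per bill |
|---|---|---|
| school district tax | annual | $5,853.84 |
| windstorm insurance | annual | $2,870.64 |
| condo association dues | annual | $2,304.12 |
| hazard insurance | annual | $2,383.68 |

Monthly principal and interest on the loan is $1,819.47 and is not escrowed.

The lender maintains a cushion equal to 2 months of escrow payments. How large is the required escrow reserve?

$2,235.38

School district tax = $5,853.84
Windstorm insurance = $2,870.64
Condo association dues = $2,304.12
Hazard insurance = $2,383.68
Total per year = $5,853.84 + $2,870.64 + $2,304.12 + $2,383.68 = $13,412.28
Monthly = $13,412.28 / 12 = $1,117.69
Cushion = 2 × $1,117.69 = $2,235.38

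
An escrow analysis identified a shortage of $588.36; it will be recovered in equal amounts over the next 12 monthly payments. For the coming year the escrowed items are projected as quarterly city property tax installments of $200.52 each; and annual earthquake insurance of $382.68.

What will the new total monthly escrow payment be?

$147.76

City property tax: $200.52 × 4 = $802.08 per year
Earthquake insurance: $382.68 per year
Yearly total = $802.08 + $382.68 = $1,184.76
Per month = $1,184.76 ÷ 12 = $98.73
Shortage per month = $588.36 ÷ 12 = $49.03
New monthly escrow = $98.73 + $49.03 = $147.76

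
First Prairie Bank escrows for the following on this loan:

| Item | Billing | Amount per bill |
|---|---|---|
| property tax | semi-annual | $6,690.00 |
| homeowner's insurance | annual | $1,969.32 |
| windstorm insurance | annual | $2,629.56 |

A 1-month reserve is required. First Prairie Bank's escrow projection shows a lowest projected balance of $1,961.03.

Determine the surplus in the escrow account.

$462.79

Property tax: $6,690.00 × 2 = $13,380.00
Homeowner's insurance: $1,969.32
Windstorm insurance: $2,629.56
Annual escrow total = $17,978.88
Per month = $17,978.88 / 12 = $1,498.24
Required reserve = 1 × $1,498.24 = $1,498.24
Excess over cushion: $1,961.03 − $1,498.24 = $462.79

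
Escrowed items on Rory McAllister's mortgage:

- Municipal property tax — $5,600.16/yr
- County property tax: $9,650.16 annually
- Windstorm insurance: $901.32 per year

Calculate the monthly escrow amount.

$1,345.97

Municipal property tax: $5,600.16
County property tax: $9,650.16
Windstorm insurance: $901.32
Total annual escrow = $5,600.16 + $9,650.16 + $901.32 = $16,151.64
Monthly = $16,151.64 / 12 = $1,345.97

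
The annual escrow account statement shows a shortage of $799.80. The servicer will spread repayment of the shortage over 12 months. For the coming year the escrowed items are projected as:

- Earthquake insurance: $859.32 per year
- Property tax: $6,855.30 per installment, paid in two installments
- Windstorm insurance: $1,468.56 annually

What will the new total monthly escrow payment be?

$1,403.19

Earthquake insurance — $859.32 annually
Property tax — $6,855.30 × 2 = $13,710.60 annually
Windstorm insurance — $1,468.56 annually
Annual escrow total = $16,038.48
Per month = $16,038.48 / 12 = $1,336.54
Shortage per month = $799.80 ÷ 12 = $66.65
New monthly escrow = $1,336.54 + $66.65 = $1,403.19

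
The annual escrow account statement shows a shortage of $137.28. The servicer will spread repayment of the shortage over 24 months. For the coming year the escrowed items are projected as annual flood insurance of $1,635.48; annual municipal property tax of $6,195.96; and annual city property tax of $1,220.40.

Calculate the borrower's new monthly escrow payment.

Flood insurance = $1,635.48 per year
Municipal property tax = $6,195.96 per year
City property tax = $1,220.40 per year
Total per year = $9,051.84
Monthly = $9,051.84 / 12 = $754.32
Shortage spread = $137.28 / 24 = $5.72/mo
Adjusted monthly = $754.32 + $5.72 = $760.04

$760.04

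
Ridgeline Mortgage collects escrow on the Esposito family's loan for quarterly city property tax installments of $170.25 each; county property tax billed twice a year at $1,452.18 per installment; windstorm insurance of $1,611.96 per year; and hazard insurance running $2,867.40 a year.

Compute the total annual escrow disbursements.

$8,064.72

City property tax — $170.25 × 4 = $681.00
County property tax — $1,452.18 × 2 = $2,904.36
Windstorm insurance — $1,611.96
Hazard insurance — $2,867.40
Total annual escrow = $681.00 + $2,904.36 + $1,611.96 + $2,867.40 = $8,064.72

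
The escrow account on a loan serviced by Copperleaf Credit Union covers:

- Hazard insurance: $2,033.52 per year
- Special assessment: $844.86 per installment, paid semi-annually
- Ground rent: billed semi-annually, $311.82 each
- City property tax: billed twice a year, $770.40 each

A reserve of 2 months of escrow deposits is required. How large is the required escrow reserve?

$981.28

Hazard insurance = $2,033.52 per year
Special assessment = $844.86 × 2 = $1,689.72 per year
Ground rent = $311.82 × 2 = $623.64 per year
City property tax = $770.40 × 2 = $1,540.80 per year
Combined annual = $2,033.52 + $1,689.72 + $623.64 + $1,540.80 = $5,887.68
Per month = $5,887.68 ÷ 12 = $490.64
Reserve = 2 × $490.64 = $981.28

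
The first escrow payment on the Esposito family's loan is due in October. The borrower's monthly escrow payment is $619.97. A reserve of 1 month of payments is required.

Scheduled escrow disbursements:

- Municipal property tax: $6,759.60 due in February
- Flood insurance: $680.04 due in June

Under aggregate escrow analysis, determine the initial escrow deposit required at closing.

$4,279.72

Cushion = 1 × $619.97 = $619.97
Trial balance (start $0, +$619.97 each month, − disbursements):
  Oct: +$619.97 → $619.97
  Nov: +$619.97 → $1,239.94
  Dec: +$619.97 → $1,859.91
  Jan: +$619.97 → $2,479.88
  Feb: +$619.97 − $6,759.60 → -$3,659.75
  Mar: +$619.97 → -$3,039.78
  Apr: +$619.97 → -$2,419.81
  May: +$619.97 → -$1,799.84
  Jun: +$619.97 − $680.04 → -$1,859.91
  Jul: +$619.97 → -$1,239.94
  Aug: +$619.97 → -$619.97
  Sep: +$619.97 → $0.00
Lowest trial balance = -$3,659.75 (Feb)
Initial deposit = cushion − low point = $619.97 − (-$3,659.75) = $4,279.72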